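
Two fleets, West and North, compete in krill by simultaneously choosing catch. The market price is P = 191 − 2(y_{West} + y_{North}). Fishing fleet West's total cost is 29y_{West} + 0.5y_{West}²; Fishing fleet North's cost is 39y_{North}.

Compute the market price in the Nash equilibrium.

93.5

Fishing fleet West's profit: π = y_{West}(191 − 2(y_{West} + y_{North})) − 29y_{West} − 0.5y_{West}².
∂π/∂y_{West} = 162 − 5y_{West} − 2y_{North} = 0, so y_{West} = 32.4 − 0.4y_{North}.
For North: ∂π/∂y_{North} = 152 − 4y_{North} − 2y_{West} = 0 ⇒ y_{North} = 38 − 0.5y_{West}.
Solving the two reaction functions simultaneously: (1 − (−0.4)(−0.5))y_{West} = 32.4 − 0.4·38, so 0.8y_{West} = 17.2 and y_{West} = 21.5.
Then y_{North} = 38 − 0.5·21.5 = 27.25.
Equilibrium price: P = 191 − 2·48.75 = 93.5.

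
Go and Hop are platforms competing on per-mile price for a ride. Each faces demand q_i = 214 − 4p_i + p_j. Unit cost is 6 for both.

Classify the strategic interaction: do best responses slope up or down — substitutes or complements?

strategic complements

Go's profit: π = (p_{Go} − 6)(214 − 4p_{Go} + p_{Hop}).
∂π/∂p_{Go} = 238 − 8p_{Go} + p_{Hop} = 0 ⇒ p_{Go} = 29.75 + 0.125p_{Hop}.
The best-response slope dp_{Go}/dp_{Hop} = 0.125 > 0: the reaction function is upward-sloping, so the choices are strategic complements.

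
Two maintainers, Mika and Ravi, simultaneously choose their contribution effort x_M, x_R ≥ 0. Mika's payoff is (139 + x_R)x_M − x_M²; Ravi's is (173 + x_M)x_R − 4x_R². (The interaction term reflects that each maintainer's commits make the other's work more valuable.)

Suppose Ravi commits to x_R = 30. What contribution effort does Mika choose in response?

84.5

Expanding Mika's payoff: 139x_M + x_Rx_M − x_M².
∂π/∂x_M = 139 + x_R − 2x_M = 0, so x_M = 69.5 + 0.5x_R.
At x_R = 30: x_M = 69.5 + 0.5·30 = 84.5.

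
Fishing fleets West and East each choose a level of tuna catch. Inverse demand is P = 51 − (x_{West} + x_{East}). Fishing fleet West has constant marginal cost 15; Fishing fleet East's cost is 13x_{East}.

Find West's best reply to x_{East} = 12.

Fishing fleet West's profit: π = x_{West}(51 − (x_{West} + x_{East})) − 15x_{West}.
∂π/∂x_{West} = 36 − 2x_{West} − x_{East} = 0, so x_{West} = 18 − 0.5x_{East}.
At x_{East} = 12: x_{West} = 18 − 0.5·12 = 12.

12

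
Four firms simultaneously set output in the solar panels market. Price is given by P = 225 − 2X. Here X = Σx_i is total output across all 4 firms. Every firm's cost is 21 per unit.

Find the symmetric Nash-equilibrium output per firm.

A representative firm's profit is π_i = x_i(225 − 2X) − 21x_i, with X = x_i + Σ_{j≠i} x_j.
First-order condition: 204 − 4x_i − 2Σ_{j≠i} x_j = 0.
In a symmetric equilibrium every firm chooses the same x, so Σ_{j≠i} x_j = 3x. The condition becomes 204 − 10x = 0, giving x = 204/10 = 20.4.

20.4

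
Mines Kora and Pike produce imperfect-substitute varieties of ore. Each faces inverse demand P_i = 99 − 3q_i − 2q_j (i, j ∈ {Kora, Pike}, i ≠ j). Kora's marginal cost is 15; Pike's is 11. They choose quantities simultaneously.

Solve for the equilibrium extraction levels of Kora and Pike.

Mine Kora's profit: π = q_{Kora}(99 − 3q_{Kora} − 2q_{Pike}) − 15q_{Kora}.
∂π/∂q_{Kora} = 84 − 6q_{Kora} − 2q_{Pike} = 0 ⇒ q_{Kora} = 14 − (1/3)q_{Pike}.
Similarly q_{Pike} = 44/3 − (1/3)q_{Kora}.
Plugging q_{Pike} into Kora's best response: q_{Kora} = 14 − (1/3)(44/3 − (1/3)q_{Kora}) ⇒ (8/9)q_{Kora} = 82/9, so q_{Kora} = 10.25.
Then q_{Pike} = 44/3 − (1/3)·10.25 = 11.25.

10.25, 11.25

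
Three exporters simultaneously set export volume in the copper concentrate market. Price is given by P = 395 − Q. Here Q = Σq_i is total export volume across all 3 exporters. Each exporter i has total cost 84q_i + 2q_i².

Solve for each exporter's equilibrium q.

38.875

A representative exporter's profit is π_i = q_i(395 − Q) − 84q_i − 2q_i², with Q = q_i + Σ_{j≠i} q_j.
First-order condition: 311 − 6q_i − Σ_{j≠i} q_j = 0.
Imposing symmetry (q_j = q for all j) turns Σ_{j≠i} q_j into 2q, so 311 = 8q and q = 38.875.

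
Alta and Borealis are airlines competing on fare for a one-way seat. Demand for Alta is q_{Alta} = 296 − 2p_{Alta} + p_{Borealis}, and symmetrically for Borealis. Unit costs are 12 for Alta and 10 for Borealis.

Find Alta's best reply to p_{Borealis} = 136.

Alta's profit: π = (p_{Alta} − 12)(296 − 2p_{Alta} + p_{Borealis}).
∂π/∂p_{Alta} = 320 − 4p_{Alta} + p_{Borealis} = 0 ⇒ p_{Alta} = 80 + 0.25p_{Borealis}.
At p_{Borealis} = 136: p_{Alta} = 80 + 0.25·136 = 114.

114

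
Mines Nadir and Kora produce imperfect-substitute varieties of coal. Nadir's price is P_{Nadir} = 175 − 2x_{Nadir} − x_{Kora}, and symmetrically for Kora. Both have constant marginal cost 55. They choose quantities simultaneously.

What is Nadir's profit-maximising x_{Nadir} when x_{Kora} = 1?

29.75

Mine Nadir's profit: π = x_{Nadir}(175 − 2x_{Nadir} − x_{Kora}) − 55x_{Nadir}.
∂π/∂x_{Nadir} = 120 − 4x_{Nadir} − x_{Kora} = 0 ⇒ x_{Nadir} = 30 − 0.25x_{Kora}.
At x_{Kora} = 1: x_{Nadir} = 30 − 0.25·1 = 29.75.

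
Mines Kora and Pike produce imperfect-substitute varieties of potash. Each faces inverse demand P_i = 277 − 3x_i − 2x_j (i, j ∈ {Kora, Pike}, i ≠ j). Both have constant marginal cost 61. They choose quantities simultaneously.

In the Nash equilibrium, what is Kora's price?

142

Mine Kora's profit: π = x_{Kora}(277 − 3x_{Kora} − 2x_{Pike}) − 61x_{Kora}.
∂π/∂x_{Kora} = 216 − 6x_{Kora} − 2x_{Pike} = 0 ⇒ x_{Kora} = 36 − (1/3)x_{Pike}.
Setting x_{Kora} = x_{Pike} in the reaction function: x_{Kora} = 36 − (1/3)x_{Kora}, so x_{Kora} = 36 / (4/3) = 27.
P_{Kora} = 277 − 3·27 − 2·27 = 142.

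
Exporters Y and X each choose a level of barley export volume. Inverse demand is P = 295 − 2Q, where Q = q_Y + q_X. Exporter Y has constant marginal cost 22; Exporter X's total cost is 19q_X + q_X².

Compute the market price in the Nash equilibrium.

130.6

Exporter Y's profit: π = q_Y(295 − 2(q_Y + q_X)) − 22q_Y.
∂π/∂q_Y = 273 − 4q_Y − 2q_X = 0, so q_Y = 68.25 − 0.5q_X.
For X: ∂π/∂q_X = 276 − 6q_X − 2q_Y = 0 ⇒ q_X = 46 − (1/3)q_Y.
Plugging q_X into Y's best response: q_Y = 68.25 − 0.5(46 − (1/3)q_Y) ⇒ (5/6)q_Y = 45.25, so q_Y = 54.3.
Then q_X = 46 − (1/3)·54.3 = 27.9.
Equilibrium price: P = 295 − 2·82.2 = 130.6.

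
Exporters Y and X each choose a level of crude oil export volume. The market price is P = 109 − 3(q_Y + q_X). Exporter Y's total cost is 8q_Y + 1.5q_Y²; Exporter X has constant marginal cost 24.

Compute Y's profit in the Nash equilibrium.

Exporter Y's profit: π = q_Y(109 − 3(q_Y + q_X)) − 8q_Y − 1.5q_Y².
∂π/∂q_Y = 101 − 9q_Y − 3q_X = 0, so q_Y = 101/9 − (1/3)q_X.
For X: ∂π/∂q_X = 85 − 6q_X − 3q_Y = 0 ⇒ q_X = 85/6 − 0.5q_Y.
Solving the two reaction functions simultaneously: (1 − (−1/3)(−0.5))q_Y = 101/9 − (1/3)·(85/6), so (5/6)q_Y = 6.5 and q_Y = 7.8.
Then q_X = 85/6 − 0.5·7.8 = 154/15.
Price P = 109 − 3·(271/15) = 54.8.
Y's profit: (54.8 − 8)·7.8 − 1.5(7.8)² = 273.78.

273.78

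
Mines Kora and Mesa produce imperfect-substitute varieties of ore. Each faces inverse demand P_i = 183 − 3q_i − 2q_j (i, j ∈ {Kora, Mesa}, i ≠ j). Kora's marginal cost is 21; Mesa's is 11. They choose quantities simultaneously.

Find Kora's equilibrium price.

79.875

Mine Kora's profit: π = q_{Kora}(183 − 3q_{Kora} − 2q_{Mesa}) − 21q_{Kora}.
∂π/∂q_{Kora} = 162 − 6q_{Kora} − 2q_{Mesa} = 0 ⇒ q_{Kora} = 27 − (1/3)q_{Mesa}.
Similarly q_{Mesa} = 86/3 − (1/3)q_{Kora}.
Solving the two reaction functions simultaneously: (1 − (−1/3)(−1/3))q_{Kora} = 27 − (1/3)·(86/3), so (8/9)q_{Kora} = 157/9 and q_{Kora} = 19.625.
Then q_{Mesa} = 86/3 − (1/3)·19.625 = 22.125.
P_{Kora} = 183 − 3·19.625 − 2·22.125 = 79.875.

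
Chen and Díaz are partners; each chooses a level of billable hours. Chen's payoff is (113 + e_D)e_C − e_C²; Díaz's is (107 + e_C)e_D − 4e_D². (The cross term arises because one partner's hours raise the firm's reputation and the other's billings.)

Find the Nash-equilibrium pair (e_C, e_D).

67.4, 21.8

Expanding Chen's payoff: 113e_C + e_De_C − e_C².
∂π/∂e_C = 113 + e_D − 2e_C = 0, so e_C = 56.5 + 0.5e_D.
Likewise for Díaz: e_D = 13.375 + 0.125e_C.
Plugging e_D into Chen's best response: e_C = 56.5 + 0.5(13.375 + 0.125e_C) ⇒ 0.9375e_C = 63.1875, so e_C = 67.4.
Then e_D = 13.375 + 0.125·67.4 = 21.8.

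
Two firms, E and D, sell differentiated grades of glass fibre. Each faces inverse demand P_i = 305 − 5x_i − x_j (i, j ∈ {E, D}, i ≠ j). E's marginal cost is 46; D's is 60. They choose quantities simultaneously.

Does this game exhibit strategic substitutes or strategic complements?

strategic substitutes

Firm E's profit: π = x_E(305 − 5x_E − x_D) − 46x_E.
∂π/∂x_E = 259 − 10x_E − x_D = 0 ⇒ x_E = 25.9 − 0.1x_D.
The best-response slope dx_E/dx_D = −0.1 < 0: the reaction function is downward-sloping, so the choices are strategic substitutes.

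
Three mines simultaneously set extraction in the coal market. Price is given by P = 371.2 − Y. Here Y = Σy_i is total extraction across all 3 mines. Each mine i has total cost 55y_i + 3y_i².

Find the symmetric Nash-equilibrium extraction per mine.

A representative mine's profit is π_i = y_i(371.2 − Y) − 55y_i − 3y_i², with Y = y_i + Σ_{j≠i} y_j.
First-order condition: 316.2 − 8y_i − Σ_{j≠i} y_j = 0.
With identical mines, set every y_j = y: then 316.2 − 8y − 2y = 0, i.e. y = 316.2/10 = 31.62.

31.62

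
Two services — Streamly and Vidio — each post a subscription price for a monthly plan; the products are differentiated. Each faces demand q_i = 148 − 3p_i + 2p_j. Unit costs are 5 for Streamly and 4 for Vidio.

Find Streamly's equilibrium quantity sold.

106.6875

Streamly's profit: π = (p_{Streamly} − 5)(148 − 3p_{Streamly} + 2p_{Vidio}).
∂π/∂p_{Streamly} = 163 − 6p_{Streamly} + 2p_{Vidio} = 0 ⇒ p_{Streamly} = 163/6 + (1/3)p_{Vidio}.
Similarly p_{Vidio} = 80/3 + (1/3)p_{Streamly}.
Solving the two reaction functions simultaneously: (1 − (1/3)(1/3))p_{Streamly} = 163/6 + (1/3)·(80/3), so (8/9)p_{Streamly} = 649/18 and p_{Streamly} = 40.5625.
Then p_{Vidio} = 80/3 + (1/3)·40.5625 = 40.1875.
q_{Streamly} = 148 − 3·40.5625 + 2·40.1875 = 106.6875.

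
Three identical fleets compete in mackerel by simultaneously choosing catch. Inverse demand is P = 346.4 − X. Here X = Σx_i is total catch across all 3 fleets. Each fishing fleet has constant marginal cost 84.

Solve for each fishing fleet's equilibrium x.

A representative fishing fleet's profit is π_i = x_i(346.4 − X) − 84x_i, with X = x_i + Σ_{j≠i} x_j.
First-order condition: 262.4 − 2x_i − Σ_{j≠i} x_j = 0.
Imposing symmetry (x_j = x for all j) turns Σ_{j≠i} x_j into 2x, so 262.4 = 4x and x = 65.6.

65.6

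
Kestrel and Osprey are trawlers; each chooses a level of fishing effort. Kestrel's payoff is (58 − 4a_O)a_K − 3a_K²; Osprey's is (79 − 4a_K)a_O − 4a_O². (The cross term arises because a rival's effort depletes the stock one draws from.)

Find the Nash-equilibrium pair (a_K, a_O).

4.625, 7.5625

Expanding Kestrel's payoff: 58a_K − 4a_Oa_K − 3a_K².
∂π/∂a_K = 58 − 4a_O − 6a_K = 0, so a_K = 29/3 − (2/3)a_O.
Likewise for Osprey: a_O = 9.875 − 0.5a_K.
Plugging a_O into Kestrel's best response: a_K = 29/3 − (2/3)(9.875 − 0.5a_K) ⇒ (2/3)a_K = 37/12, so a_K = 4.625.
Then a_O = 9.875 − 0.5·4.625 = 7.5625.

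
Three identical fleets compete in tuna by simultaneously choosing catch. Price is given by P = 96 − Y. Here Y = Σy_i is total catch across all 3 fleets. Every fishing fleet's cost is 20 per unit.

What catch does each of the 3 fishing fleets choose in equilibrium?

19

A representative fishing fleet's profit is π_i = y_i(96 − Y) − 20y_i, with Y = y_i + Σ_{j≠i} y_j.
First-order condition: 76 − 2y_i − Σ_{j≠i} y_j = 0.
With identical fishing fleets, set every y_j = y: then 76 − 2y − 2y = 0, i.e. y = 76/4 = 19.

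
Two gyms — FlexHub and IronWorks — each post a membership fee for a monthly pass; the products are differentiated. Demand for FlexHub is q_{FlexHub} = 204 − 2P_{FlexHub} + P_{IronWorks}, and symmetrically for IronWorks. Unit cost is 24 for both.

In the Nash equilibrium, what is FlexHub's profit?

FlexHub's profit: π = (P_{FlexHub} − 24)(204 − 2P_{FlexHub} + P_{IronWorks}).
∂π/∂P_{FlexHub} = 252 − 4P_{FlexHub} + P_{IronWorks} = 0 ⇒ P_{FlexHub} = 63 + 0.25P_{IronWorks}.
The game is symmetric, so in equilibrium P_{IronWorks} = P_{FlexHub}: the reaction function gives 0.75P_{FlexHub} = 63, hence P_{FlexHub} = 84.
q_{FlexHub} = 204 − 2·84 + 84 = 120.
Profit = (84 − 24)·120 = 7200.

7200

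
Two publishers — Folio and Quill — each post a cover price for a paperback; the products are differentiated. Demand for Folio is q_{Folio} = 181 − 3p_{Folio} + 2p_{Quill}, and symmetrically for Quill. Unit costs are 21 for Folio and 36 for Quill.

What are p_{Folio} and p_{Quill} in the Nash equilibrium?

Folio's profit: π = (p_{Folio} − 21)(181 − 3p_{Folio} + 2p_{Quill}).
∂π/∂p_{Folio} = 244 − 6p_{Folio} + 2p_{Quill} = 0 ⇒ p_{Folio} = 122/3 + (1/3)p_{Quill}.
Similarly p_{Quill} = 289/6 + (1/3)p_{Folio}.
Substituting the second reaction function into the first: p_{Folio} = 122/3 + (1/3)(289/6 + (1/3)p_{Folio}), which gives (8/9)p_{Folio} = 1021/18 ⇒ p_{Folio} = 63.8125.
Then p_{Quill} = 289/6 + (1/3)·63.8125 = 69.4375.

63.8125, 69.4375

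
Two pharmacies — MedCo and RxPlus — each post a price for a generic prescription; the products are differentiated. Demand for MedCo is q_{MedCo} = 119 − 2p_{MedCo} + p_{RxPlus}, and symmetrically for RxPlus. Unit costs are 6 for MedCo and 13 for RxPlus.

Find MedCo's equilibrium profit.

2979.92

MedCo's profit: π = (p_{MedCo} − 6)(119 − 2p_{MedCo} + p_{RxPlus}).
∂π/∂p_{MedCo} = 131 − 4p_{MedCo} + p_{RxPlus} = 0 ⇒ p_{MedCo} = 32.75 + 0.25p_{RxPlus}.
Similarly p_{RxPlus} = 36.25 + 0.25p_{MedCo}.
Substituting the second reaction function into the first: p_{MedCo} = 32.75 + 0.25(36.25 + 0.25p_{MedCo}), which gives 0.9375p_{MedCo} = 41.8125 ⇒ p_{MedCo} = 44.6.
Then p_{RxPlus} = 36.25 + 0.25·44.6 = 47.4.
q_{MedCo} = 119 − 2·44.6 + 47.4 = 77.2.
Profit = (44.6 − 6)·77.2 = 2979.92.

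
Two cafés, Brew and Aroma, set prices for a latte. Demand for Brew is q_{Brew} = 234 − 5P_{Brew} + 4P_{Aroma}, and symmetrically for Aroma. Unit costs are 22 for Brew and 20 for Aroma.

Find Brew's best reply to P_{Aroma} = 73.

Brew's profit: π = (P_{Brew} − 22)(234 − 5P_{Brew} + 4P_{Aroma}).
∂π/∂P_{Brew} = 344 − 10P_{Brew} + 4P_{Aroma} = 0 ⇒ P_{Brew} = 34.4 + 0.4P_{Aroma}.
At P_{Aroma} = 73: P_{Brew} = 34.4 + 0.4·73 = 63.6.

63.6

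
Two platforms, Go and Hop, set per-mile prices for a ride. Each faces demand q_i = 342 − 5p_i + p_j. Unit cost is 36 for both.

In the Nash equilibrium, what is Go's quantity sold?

110

Go's profit: π = (p_{Go} − 36)(342 − 5p_{Go} + p_{Hop}).
∂π/∂p_{Go} = 522 − 10p_{Go} + p_{Hop} = 0 ⇒ p_{Go} = 52.2 + 0.1p_{Hop}.
By symmetry p_{Hop} = p_{Go}; substituting into the reaction function, 0.9p_{Go} = 52.2 and p_{Go} = 58.
q_{Go} = 342 − 5·58 + 58 = 110.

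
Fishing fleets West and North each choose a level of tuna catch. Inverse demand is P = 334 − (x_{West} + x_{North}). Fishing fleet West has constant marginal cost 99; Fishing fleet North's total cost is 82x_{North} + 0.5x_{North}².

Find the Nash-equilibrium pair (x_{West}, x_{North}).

Fishing fleet West's profit: π = x_{West}(334 − (x_{West} + x_{North})) − 99x_{West}.
∂π/∂x_{West} = 235 − 2x_{West} − x_{North} = 0, so x_{West} = 117.5 − 0.5x_{North}.
For North: ∂π/∂x_{North} = 252 − 3x_{North} − x_{West} = 0 ⇒ x_{North} = 84 − (1/3)x_{West}.
Plugging x_{North} into West's best response: x_{West} = 117.5 − 0.5(84 − (1/3)x_{West}) ⇒ (5/6)x_{West} = 75.5, so x_{West} = 90.6.
Then x_{North} = 84 − (1/3)·90.6 = 53.8.

90.6, 53.8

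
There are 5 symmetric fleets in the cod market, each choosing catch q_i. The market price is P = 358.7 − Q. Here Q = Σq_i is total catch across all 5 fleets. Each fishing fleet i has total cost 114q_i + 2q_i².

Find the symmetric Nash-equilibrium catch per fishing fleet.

24.47

A representative fishing fleet's profit is π_i = q_i(358.7 − Q) − 114q_i − 2q_i², with Q = q_i + Σ_{j≠i} q_j.
First-order condition: 244.7 − 6q_i − Σ_{j≠i} q_j = 0.
In a symmetric equilibrium every fishing fleet chooses the same q, so Σ_{j≠i} q_j = 4q. The condition becomes 244.7 − 10q = 0, giving q = 244.7/10 = 24.47.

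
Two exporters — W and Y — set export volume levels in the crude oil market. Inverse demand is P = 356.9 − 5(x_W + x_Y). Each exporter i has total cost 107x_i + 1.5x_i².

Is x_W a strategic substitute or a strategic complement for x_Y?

strategic substitutes

Exporter W's profit: π = x_W(356.9 − 5(x_W + x_Y)) − 107x_W − 1.5x_W².
∂π/∂x_W = 249.9 − 13x_W − 5x_Y = 0, so x_W = 2499/130 − (5/13)x_Y.
The best-response slope dx_W/dx_Y = −5/13 < 0: the reaction function is downward-sloping, so the choices are strategic substitutes.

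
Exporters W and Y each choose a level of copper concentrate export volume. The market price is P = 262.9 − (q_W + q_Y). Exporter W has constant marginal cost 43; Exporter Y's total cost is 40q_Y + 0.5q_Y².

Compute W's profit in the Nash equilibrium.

7631.7696

Exporter W's profit: π = q_W(262.9 − (q_W + q_Y)) − 43q_W.
∂π/∂q_W = 219.9 − 2q_W − q_Y = 0, so q_W = 109.95 − 0.5q_Y.
For Y: ∂π/∂q_Y = 222.9 − 3q_Y − q_W = 0 ⇒ q_Y = 74.3 − (1/3)q_W.
Substituting the second reaction function into the first: q_W = 109.95 − 0.5(74.3 − (1/3)q_W), which gives (5/6)q_W = 72.8 ⇒ q_W = 87.36.
Then q_Y = 74.3 − (1/3)·87.36 = 45.18.
Price P = 262.9 − 132.54 = 130.36.
W's profit: (130.36 − 43)·87.36 = 7631.7696.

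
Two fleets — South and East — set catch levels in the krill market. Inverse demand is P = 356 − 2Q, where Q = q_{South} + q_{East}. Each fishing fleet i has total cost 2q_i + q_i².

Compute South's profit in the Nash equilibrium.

5874.1875

Fishing fleet South's profit: π = q_{South}(356 − 2(q_{South} + q_{East})) − 2q_{South} − q_{South}².
∂π/∂q_{South} = 354 − 6q_{South} − 2q_{East} = 0, so q_{South} = 59 − (1/3)q_{East}.
Setting q_{South} = q_{East} in the reaction function: q_{South} = 59 − (1/3)q_{South}, so q_{South} = 59 / (4/3) = 44.25.
Price P = 356 − 2·88.5 = 179.
South's profit: (179 − 2)·44.25 − (44.25)² = 5874.1875.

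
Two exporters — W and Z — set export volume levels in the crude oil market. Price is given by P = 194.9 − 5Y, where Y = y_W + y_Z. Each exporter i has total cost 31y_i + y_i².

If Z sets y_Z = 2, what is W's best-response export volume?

12.825

Exporter W's profit: π = y_W(194.9 − 5(y_W + y_Z)) − 31y_W − y_W².
∂π/∂y_W = 163.9 − 12y_W − 5y_Z = 0, so y_W = 1639/120 − (5/12)y_Z.
At y_Z = 2: y_W = 1639/120 − (5/12)·2 = 12.825.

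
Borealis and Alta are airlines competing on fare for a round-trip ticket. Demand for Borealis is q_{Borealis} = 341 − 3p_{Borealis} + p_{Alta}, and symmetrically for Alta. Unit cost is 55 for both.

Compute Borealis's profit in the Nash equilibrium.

6403.32

Borealis's profit: π = (p_{Borealis} − 55)(341 − 3p_{Borealis} + p_{Alta}).
∂π/∂p_{Borealis} = 506 − 6p_{Borealis} + p_{Alta} = 0 ⇒ p_{Borealis} = 253/3 + (1/6)p_{Alta}.
By symmetry p_{Alta} = p_{Borealis}; substituting into the reaction function, (5/6)p_{Borealis} = 253/3 and p_{Borealis} = 101.2.
q_{Borealis} = 341 − 3·101.2 + 101.2 = 138.6.
Profit = (101.2 − 55)·138.6 = 6403.32.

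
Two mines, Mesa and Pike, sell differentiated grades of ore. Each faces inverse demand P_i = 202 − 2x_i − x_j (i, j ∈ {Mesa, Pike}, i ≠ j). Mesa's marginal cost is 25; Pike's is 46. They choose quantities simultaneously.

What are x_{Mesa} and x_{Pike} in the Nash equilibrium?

36.8, 29.8

Mine Mesa's profit: π = x_{Mesa}(202 − 2x_{Mesa} − x_{Pike}) − 25x_{Mesa}.
∂π/∂x_{Mesa} = 177 − 4x_{Mesa} − x_{Pike} = 0 ⇒ x_{Mesa} = 44.25 − 0.25x_{Pike}.
Similarly x_{Pike} = 39 − 0.25x_{Mesa}.
Plugging x_{Pike} into Mesa's best response: x_{Mesa} = 44.25 − 0.25(39 − 0.25x_{Mesa}) ⇒ 0.9375x_{Mesa} = 34.5, so x_{Mesa} = 36.8.
Then x_{Pike} = 39 − 0.25·36.8 = 29.8.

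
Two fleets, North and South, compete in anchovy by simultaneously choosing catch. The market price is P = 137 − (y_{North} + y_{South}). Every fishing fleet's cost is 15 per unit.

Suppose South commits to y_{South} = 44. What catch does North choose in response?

39

Fishing fleet North's profit: π = y_{North}(137 − (y_{North} + y_{South})) − 15y_{North}.
∂π/∂y_{North} = 122 − 2y_{North} − y_{South} = 0, so y_{North} = 61 − 0.5y_{South}.
At y_{South} = 44: y_{North} = 61 − 0.5·44 = 39.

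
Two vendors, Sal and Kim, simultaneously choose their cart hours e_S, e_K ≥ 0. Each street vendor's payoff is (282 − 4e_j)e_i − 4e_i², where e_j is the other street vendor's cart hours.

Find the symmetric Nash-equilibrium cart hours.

Sal's payoff is (282 − 4e_K)e_S − 4e_S².
∂π/∂e_S = 282 − 4e_K − 8e_S = 0, so e_S = 35.25 − 0.5e_K.
By symmetry e_K = e_S; substituting into the reaction function, 1.5e_S = 35.25 and e_S = 23.5.

23.5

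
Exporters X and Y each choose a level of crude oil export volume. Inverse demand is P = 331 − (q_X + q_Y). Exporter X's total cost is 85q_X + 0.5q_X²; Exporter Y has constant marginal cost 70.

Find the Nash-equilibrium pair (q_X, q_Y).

46.2, 107.4

Exporter X's profit: π = q_X(331 − (q_X + q_Y)) − 85q_X − 0.5q_X².
∂π/∂q_X = 246 − 3q_X − q_Y = 0, so q_X = 82 − (1/3)q_Y.
For Y: ∂π/∂q_Y = 261 − 2q_Y − q_X = 0 ⇒ q_Y = 130.5 − 0.5q_X.
Substituting the second reaction function into the first: q_X = 82 − (1/3)(130.5 − 0.5q_X), which gives (5/6)q_X = 38.5 ⇒ q_X = 46.2.
Then q_Y = 130.5 − 0.5·46.2 = 107.4.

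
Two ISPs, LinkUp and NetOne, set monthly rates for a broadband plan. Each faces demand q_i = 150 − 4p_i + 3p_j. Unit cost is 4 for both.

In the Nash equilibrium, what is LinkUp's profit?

LinkUp's profit: π = (p_{LinkUp} − 4)(150 − 4p_{LinkUp} + 3p_{NetOne}).
∂π/∂p_{LinkUp} = 166 − 8p_{LinkUp} + 3p_{NetOne} = 0 ⇒ p_{LinkUp} = 20.75 + 0.375p_{NetOne}.
By symmetry p_{NetOne} = p_{LinkUp}; substituting into the reaction function, 0.625p_{LinkUp} = 20.75 and p_{LinkUp} = 33.2.
q_{LinkUp} = 150 − 4·33.2 + 3·33.2 = 116.8.
Profit = (33.2 − 4)·116.8 = 3410.56.

3410.56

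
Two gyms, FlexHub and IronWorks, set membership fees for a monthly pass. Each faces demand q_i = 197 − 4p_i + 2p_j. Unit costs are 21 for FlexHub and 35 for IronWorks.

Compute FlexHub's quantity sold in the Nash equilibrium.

110.8

FlexHub's profit: π = (p_{FlexHub} − 21)(197 − 4p_{FlexHub} + 2p_{IronWorks}).
∂π/∂p_{FlexHub} = 281 − 8p_{FlexHub} + 2p_{IronWorks} = 0 ⇒ p_{FlexHub} = 35.125 + 0.25p_{IronWorks}.
Similarly p_{IronWorks} = 42.125 + 0.25p_{FlexHub}.
Plugging p_{IronWorks} into FlexHub's best response: p_{FlexHub} = 35.125 + 0.25(42.125 + 0.25p_{FlexHub}) ⇒ 0.9375p_{FlexHub} = 1461/32, so p_{FlexHub} = 48.7.
Then p_{IronWorks} = 42.125 + 0.25·48.7 = 54.3.
q_{FlexHub} = 197 − 4·48.7 + 2·54.3 = 110.8.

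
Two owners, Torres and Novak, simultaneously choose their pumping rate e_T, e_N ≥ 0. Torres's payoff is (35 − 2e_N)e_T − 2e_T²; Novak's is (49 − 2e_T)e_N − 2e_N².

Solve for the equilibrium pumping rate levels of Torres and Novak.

Expanding Torres's payoff: 35e_T − 2e_Ne_T − 2e_T².
∂π/∂e_T = 35 − 2e_N − 4e_T = 0, so e_T = 8.75 − 0.5e_N.
Likewise for Novak: e_N = 12.25 − 0.5e_T.
Plugging e_N into Torres's best response: e_T = 8.75 − 0.5(12.25 − 0.5e_T) ⇒ 0.75e_T = 2.625, so e_T = 3.5.
Then e_N = 12.25 − 0.5·3.5 = 10.5.

3.5, 10.5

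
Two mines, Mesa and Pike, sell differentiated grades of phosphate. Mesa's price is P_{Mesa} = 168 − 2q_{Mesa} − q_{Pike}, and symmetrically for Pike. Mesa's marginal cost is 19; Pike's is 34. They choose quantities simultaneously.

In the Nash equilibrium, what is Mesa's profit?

1897.28

Mine Mesa's profit: π = q_{Mesa}(168 − 2q_{Mesa} − q_{Pike}) − 19q_{Mesa}.
∂π/∂q_{Mesa} = 149 − 4q_{Mesa} − q_{Pike} = 0 ⇒ q_{Mesa} = 37.25 − 0.25q_{Pike}.
Similarly q_{Pike} = 33.5 − 0.25q_{Mesa}.
Plugging q_{Pike} into Mesa's best response: q_{Mesa} = 37.25 − 0.25(33.5 − 0.25q_{Mesa}) ⇒ 0.9375q_{Mesa} = 28.875, so q_{Mesa} = 30.8.
Then q_{Pike} = 33.5 − 0.25·30.8 = 25.8.
P_{Mesa} = 168 − 2·30.8 − 25.8 = 80.6.
Profit = (80.6 − 19)·30.8 = 1897.28.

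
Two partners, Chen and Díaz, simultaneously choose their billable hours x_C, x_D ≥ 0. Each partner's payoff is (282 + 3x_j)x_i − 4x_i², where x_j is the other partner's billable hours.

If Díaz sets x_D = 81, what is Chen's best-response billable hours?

65.625

Chen's payoff is (282 + 3x_D)x_C − 4x_C².
∂π/∂x_C = 282 + 3x_D − 8x_C = 0, so x_C = 35.25 + 0.375x_D.
At x_D = 81: x_C = 35.25 + 0.375·81 = 65.625.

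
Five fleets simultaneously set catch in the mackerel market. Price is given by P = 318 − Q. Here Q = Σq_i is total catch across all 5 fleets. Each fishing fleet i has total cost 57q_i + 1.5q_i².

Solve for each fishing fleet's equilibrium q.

29

A representative fishing fleet's profit is π_i = q_i(318 − Q) − 57q_i − 1.5q_i², with Q = q_i + Σ_{j≠i} q_j.
First-order condition: 261 − 5q_i − Σ_{j≠i} q_j = 0.
In a symmetric equilibrium every fishing fleet chooses the same q, so Σ_{j≠i} q_j = 4q. The condition becomes 261 − 9q = 0, giving q = 261/9 = 29.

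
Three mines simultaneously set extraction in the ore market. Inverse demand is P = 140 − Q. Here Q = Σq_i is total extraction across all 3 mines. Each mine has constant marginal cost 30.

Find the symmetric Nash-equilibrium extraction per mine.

27.5

A representative mine's profit is π_i = q_i(140 − Q) − 30q_i, with Q = q_i + Σ_{j≠i} q_j.
First-order condition: 110 − 2q_i − Σ_{j≠i} q_j = 0.
Imposing symmetry (q_j = q for all j) turns Σ_{j≠i} q_j into 2q, so 110 = 4q and q = 27.5.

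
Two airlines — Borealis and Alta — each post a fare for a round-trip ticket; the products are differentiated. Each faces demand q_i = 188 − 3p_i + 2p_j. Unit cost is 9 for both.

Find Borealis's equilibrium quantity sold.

Borealis's profit: π = (p_{Borealis} − 9)(188 − 3p_{Borealis} + 2p_{Alta}).
∂π/∂p_{Borealis} = 215 − 6p_{Borealis} + 2p_{Alta} = 0 ⇒ p_{Borealis} = 215/6 + (1/3)p_{Alta}.
By symmetry p_{Alta} = p_{Borealis}; substituting into the reaction function, (2/3)p_{Borealis} = 215/6 and p_{Borealis} = 53.75.
q_{Borealis} = 188 − 3·53.75 + 2·53.75 = 134.25.

134.25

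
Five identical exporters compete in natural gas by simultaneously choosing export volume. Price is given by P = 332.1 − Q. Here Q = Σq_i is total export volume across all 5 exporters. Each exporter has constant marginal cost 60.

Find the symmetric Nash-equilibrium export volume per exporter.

A representative exporter's profit is π_i = q_i(332.1 − Q) − 60q_i, with Q = q_i + Σ_{j≠i} q_j.
First-order condition: 272.1 − 2q_i − Σ_{j≠i} q_j = 0.
Imposing symmetry (q_j = q for all j) turns Σ_{j≠i} q_j into 4q, so 272.1 = 6q and q = 45.35.

45.35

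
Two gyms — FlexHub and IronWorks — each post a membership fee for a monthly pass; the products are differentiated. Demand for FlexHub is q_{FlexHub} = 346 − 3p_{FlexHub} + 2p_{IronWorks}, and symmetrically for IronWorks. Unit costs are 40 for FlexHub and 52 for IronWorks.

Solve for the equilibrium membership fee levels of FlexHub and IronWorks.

FlexHub's profit: π = (p_{FlexHub} − 40)(346 − 3p_{FlexHub} + 2p_{IronWorks}).
∂π/∂p_{FlexHub} = 466 − 6p_{FlexHub} + 2p_{IronWorks} = 0 ⇒ p_{FlexHub} = 233/3 + (1/3)p_{IronWorks}.
Similarly p_{IronWorks} = 251/3 + (1/3)p_{FlexHub}.
Plugging p_{IronWorks} into FlexHub's best response: p_{FlexHub} = 233/3 + (1/3)(251/3 + (1/3)p_{FlexHub}) ⇒ (8/9)p_{FlexHub} = 950/9, so p_{FlexHub} = 118.75.
Then p_{IronWorks} = 251/3 + (1/3)·118.75 = 123.25.

118.75, 123.25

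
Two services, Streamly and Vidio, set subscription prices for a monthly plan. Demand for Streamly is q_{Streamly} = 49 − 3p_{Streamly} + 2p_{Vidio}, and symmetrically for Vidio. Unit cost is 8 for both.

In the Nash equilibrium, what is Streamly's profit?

315.1875

Streamly's profit: π = (p_{Streamly} − 8)(49 − 3p_{Streamly} + 2p_{Vidio}).
∂π/∂p_{Streamly} = 73 − 6p_{Streamly} + 2p_{Vidio} = 0 ⇒ p_{Streamly} = 73/6 + (1/3)p_{Vidio}.
Setting p_{Streamly} = p_{Vidio} in the reaction function: p_{Streamly} = 73/6 + (1/3)p_{Streamly}, so p_{Streamly} = (73/6) / (2/3) = 18.25.
q_{Streamly} = 49 − 3·18.25 + 2·18.25 = 30.75.
Profit = (18.25 − 8)·30.75 = 315.1875.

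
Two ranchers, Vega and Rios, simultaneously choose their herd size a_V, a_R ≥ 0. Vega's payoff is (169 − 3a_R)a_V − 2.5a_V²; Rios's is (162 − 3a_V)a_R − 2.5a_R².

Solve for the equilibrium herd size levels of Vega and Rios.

Expanding Vega's payoff: 169a_V − 3a_Ra_V − 2.5a_V².
∂π/∂a_V = 169 − 3a_R − 5a_V = 0, so a_V = 33.8 − 0.6a_R.
Likewise for Rios: a_R = 32.4 − 0.6a_V.
Solving the two reaction functions simultaneously: (1 − (−0.6)(−0.6))a_V = 33.8 − 0.6·32.4, so 0.64a_V = 14.36 and a_V = 22.4375.
Then a_R = 32.4 − 0.6·22.4375 = 18.9375.

22.4375, 18.9375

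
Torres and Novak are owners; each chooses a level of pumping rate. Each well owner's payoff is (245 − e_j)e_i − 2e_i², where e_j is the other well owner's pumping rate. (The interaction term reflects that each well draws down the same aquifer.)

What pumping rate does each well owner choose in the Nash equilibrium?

Torres's payoff is (245 − e_N)e_T − 2e_T².
∂π/∂e_T = 245 − e_N − 4e_T = 0, so e_T = 61.25 − 0.25e_N.
By symmetry e_N = e_T; substituting into the reaction function, 1.25e_T = 61.25 and e_T = 49.

49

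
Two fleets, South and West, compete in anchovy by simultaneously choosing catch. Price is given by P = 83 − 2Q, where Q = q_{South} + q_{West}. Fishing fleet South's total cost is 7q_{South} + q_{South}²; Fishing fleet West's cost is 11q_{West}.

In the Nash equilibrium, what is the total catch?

Fishing fleet South's profit: π = q_{South}(83 − 2(q_{South} + q_{West})) − 7q_{South} − q_{South}².
∂π/∂q_{South} = 76 − 6q_{South} − 2q_{West} = 0, so q_{South} = 38/3 − (1/3)q_{West}.
For West: ∂π/∂q_{West} = 72 − 4q_{West} − 2q_{South} = 0 ⇒ q_{West} = 18 − 0.5q_{South}.
Plugging q_{West} into South's best response: q_{South} = 38/3 − (1/3)(18 − 0.5q_{South}) ⇒ (5/6)q_{South} = 20/3, so q_{South} = 8.
Then q_{West} = 18 − 0.5·8 = 14.
Total catch: 8 + 14 = 22.

22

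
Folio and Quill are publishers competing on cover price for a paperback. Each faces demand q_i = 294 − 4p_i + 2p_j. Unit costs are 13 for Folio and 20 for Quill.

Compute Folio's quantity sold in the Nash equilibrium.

Folio's profit: π = (p_{Folio} − 13)(294 − 4p_{Folio} + 2p_{Quill}).
∂π/∂p_{Folio} = 346 − 8p_{Folio} + 2p_{Quill} = 0 ⇒ p_{Folio} = 43.25 + 0.25p_{Quill}.
Similarly p_{Quill} = 46.75 + 0.25p_{Folio}.
Plugging p_{Quill} into Folio's best response: p_{Folio} = 43.25 + 0.25(46.75 + 0.25p_{Folio}) ⇒ 0.9375p_{Folio} = 54.9375, so p_{Folio} = 58.6.
Then p_{Quill} = 46.75 + 0.25·58.6 = 61.4.
q_{Folio} = 294 − 4·58.6 + 2·61.4 = 182.4.

182.4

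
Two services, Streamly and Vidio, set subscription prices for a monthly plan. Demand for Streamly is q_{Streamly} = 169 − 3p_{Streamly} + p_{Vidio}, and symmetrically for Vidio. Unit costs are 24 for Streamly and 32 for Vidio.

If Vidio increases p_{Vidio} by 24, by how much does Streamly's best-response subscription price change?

Streamly's profit: π = (p_{Streamly} − 24)(169 − 3p_{Streamly} + p_{Vidio}).
∂π/∂p_{Streamly} = 241 − 6p_{Streamly} + p_{Vidio} = 0 ⇒ p_{Streamly} = 241/6 + (1/6)p_{Vidio}.
The reaction-function slope is 1/6, so a 24-unit rise in p_{Vidio} moves p_{Streamly} by 1/6 × 24 = 4. Streamly's best response rises — the actions are strategic complements.

4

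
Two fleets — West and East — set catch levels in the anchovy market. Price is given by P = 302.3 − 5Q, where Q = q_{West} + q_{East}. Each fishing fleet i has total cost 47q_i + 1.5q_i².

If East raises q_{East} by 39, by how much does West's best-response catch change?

Fishing fleet West's profit: π = q_{West}(302.3 − 5(q_{West} + q_{East})) − 47q_{West} − 1.5q_{West}².
∂π/∂q_{West} = 255.3 − 13q_{West} − 5q_{East} = 0, so q_{West} = 2553/130 − (5/13)q_{East}.
The reaction-function slope is −5/13, so a 39-unit rise in q_{East} moves q_{West} by −5/13 × 39 = −15. West's best response falls — the actions are strategic substitutes.

-15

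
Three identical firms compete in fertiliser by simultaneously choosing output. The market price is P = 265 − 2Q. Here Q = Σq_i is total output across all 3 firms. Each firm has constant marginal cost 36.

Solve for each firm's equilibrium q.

28.625

A representative firm's profit is π_i = q_i(265 − 2Q) − 36q_i, with Q = q_i + Σ_{j≠i} q_j.
First-order condition: 229 − 4q_i − 2Σ_{j≠i} q_j = 0.
Imposing symmetry (q_j = q for all j) turns Σ_{j≠i} q_j into 2q, so 229 = 8q and q = 28.625.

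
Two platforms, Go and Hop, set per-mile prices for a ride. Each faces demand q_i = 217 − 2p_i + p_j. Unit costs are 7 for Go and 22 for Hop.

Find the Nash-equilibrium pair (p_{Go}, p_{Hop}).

Go's profit: π = (p_{Go} − 7)(217 − 2p_{Go} + p_{Hop}).
∂π/∂p_{Go} = 231 − 4p_{Go} + p_{Hop} = 0 ⇒ p_{Go} = 57.75 + 0.25p_{Hop}.
Similarly p_{Hop} = 65.25 + 0.25p_{Go}.
Substituting the second reaction function into the first: p_{Go} = 57.75 + 0.25(65.25 + 0.25p_{Go}), which gives 0.9375p_{Go} = 74.0625 ⇒ p_{Go} = 79.
Then p_{Hop} = 65.25 + 0.25·79 = 85.

79, 85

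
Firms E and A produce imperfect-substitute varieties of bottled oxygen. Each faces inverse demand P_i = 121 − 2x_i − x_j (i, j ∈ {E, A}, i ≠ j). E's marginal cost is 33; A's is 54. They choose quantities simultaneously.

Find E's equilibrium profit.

722

Firm E's profit: π = x_E(121 − 2x_E − x_A) − 33x_E.
∂π/∂x_E = 88 − 4x_E − x_A = 0 ⇒ x_E = 22 − 0.25x_A.
Similarly x_A = 16.75 − 0.25x_E.
Plugging x_A into E's best response: x_E = 22 − 0.25(16.75 − 0.25x_E) ⇒ 0.9375x_E = 17.8125, so x_E = 19.
Then x_A = 16.75 − 0.25·19 = 12.
P_E = 121 − 2·19 − 12 = 71.
Profit = (71 − 33)·19 = 722.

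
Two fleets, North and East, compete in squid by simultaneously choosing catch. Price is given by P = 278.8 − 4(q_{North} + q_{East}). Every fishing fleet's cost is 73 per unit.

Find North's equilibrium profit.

Fishing fleet North's profit: π = q_{North}(278.8 − 4(q_{North} + q_{East})) − 73q_{North}.
∂π/∂q_{North} = 205.8 − 8q_{North} − 4q_{East} = 0, so q_{North} = 25.725 − 0.5q_{East}.
By symmetry q_{East} = q_{North}; substituting into the reaction function, 1.5q_{North} = 25.725 and q_{North} = 17.15.
Price P = 278.8 − 4·34.3 = 141.6.
North's profit: (141.6 − 73)·17.15 = 1176.49.

1176.49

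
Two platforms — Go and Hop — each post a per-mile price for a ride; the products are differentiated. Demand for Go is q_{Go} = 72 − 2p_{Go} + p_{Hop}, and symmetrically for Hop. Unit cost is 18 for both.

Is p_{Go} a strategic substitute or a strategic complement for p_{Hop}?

Go's profit: π = (p_{Go} − 18)(72 − 2p_{Go} + p_{Hop}).
∂π/∂p_{Go} = 108 − 4p_{Go} + p_{Hop} = 0 ⇒ p_{Go} = 27 + 0.25p_{Hop}.
The best-response slope dp_{Go}/dp_{Hop} = 0.25 > 0: the reaction function is upward-sloping, so the choices are strategic complements.

strategic complements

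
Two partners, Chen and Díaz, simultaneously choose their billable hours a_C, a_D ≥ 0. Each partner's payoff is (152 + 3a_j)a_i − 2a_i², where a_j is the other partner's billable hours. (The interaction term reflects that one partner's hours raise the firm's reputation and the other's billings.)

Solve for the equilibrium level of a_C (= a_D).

Chen's payoff is (152 + 3a_D)a_C − 2a_C².
∂π/∂a_C = 152 + 3a_D − 4a_C = 0, so a_C = 38 + 0.75a_D.
The game is symmetric, so in equilibrium a_D = a_C: the reaction function gives 0.25a_C = 38, hence a_C = 152.

152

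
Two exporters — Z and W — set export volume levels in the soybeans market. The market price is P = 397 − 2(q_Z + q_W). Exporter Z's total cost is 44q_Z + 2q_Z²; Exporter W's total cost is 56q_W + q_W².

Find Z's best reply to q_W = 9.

41.875

Exporter Z's profit: π = q_Z(397 − 2(q_Z + q_W)) − 44q_Z − 2q_Z².
∂π/∂q_Z = 353 − 8q_Z − 2q_W = 0, so q_Z = 44.125 − 0.25q_W.
At q_W = 9: q_Z = 44.125 − 0.25·9 = 41.875.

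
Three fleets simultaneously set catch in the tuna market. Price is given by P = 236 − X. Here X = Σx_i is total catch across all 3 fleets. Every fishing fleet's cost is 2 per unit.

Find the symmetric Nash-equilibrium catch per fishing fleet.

A representative fishing fleet's profit is π_i = x_i(236 − X) − 2x_i, with X = x_i + Σ_{j≠i} x_j.
First-order condition: 234 − 2x_i − Σ_{j≠i} x_j = 0.
With identical fishing fleets, set every x_j = x: then 234 − 2x − 2x = 0, i.e. x = 234/4 = 58.5.

58.5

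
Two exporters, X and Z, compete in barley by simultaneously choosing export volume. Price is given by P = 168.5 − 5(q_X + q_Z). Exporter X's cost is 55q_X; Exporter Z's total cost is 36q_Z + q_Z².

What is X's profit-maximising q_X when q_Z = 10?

Exporter X's profit: π = q_X(168.5 − 5(q_X + q_Z)) − 55q_X.
∂π/∂q_X = 113.5 − 10q_X − 5q_Z = 0, so q_X = 11.35 − 0.5q_Z.
At q_Z = 10: q_X = 11.35 − 0.5·10 = 6.35.

6.35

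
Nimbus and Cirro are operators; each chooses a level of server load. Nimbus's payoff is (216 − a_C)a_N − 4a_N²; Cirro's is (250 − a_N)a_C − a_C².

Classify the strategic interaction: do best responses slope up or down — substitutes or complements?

strategic substitutes

Expanding Nimbus's payoff: 216a_N − a_Ca_N − 4a_N².
∂π/∂a_N = 216 − a_C − 8a_N = 0, so a_N = 27 − 0.125a_C.
The best-response slope da_N/da_C = −0.125 < 0: the reaction function is downward-sloping, so the choices are strategic substitutes.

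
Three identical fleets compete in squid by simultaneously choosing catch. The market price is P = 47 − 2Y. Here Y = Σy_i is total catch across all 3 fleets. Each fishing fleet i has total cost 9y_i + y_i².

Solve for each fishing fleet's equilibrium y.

3.8

A representative fishing fleet's profit is π_i = y_i(47 − 2Y) − 9y_i − y_i², with Y = y_i + Σ_{j≠i} y_j.
First-order condition: 38 − 6y_i − 2Σ_{j≠i} y_j = 0.
Imposing symmetry (y_j = y for all j) turns Σ_{j≠i} y_j into 2y, so 38 = 10y and y = 3.8.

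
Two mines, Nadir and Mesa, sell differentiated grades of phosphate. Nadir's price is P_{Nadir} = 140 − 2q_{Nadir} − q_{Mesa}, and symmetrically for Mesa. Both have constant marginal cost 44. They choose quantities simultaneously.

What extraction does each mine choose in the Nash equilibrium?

19.2

Mine Nadir's profit: π = q_{Nadir}(140 − 2q_{Nadir} − q_{Mesa}) − 44q_{Nadir}.
∂π/∂q_{Nadir} = 96 − 4q_{Nadir} − q_{Mesa} = 0 ⇒ q_{Nadir} = 24 − 0.25q_{Mesa}.
The game is symmetric, so in equilibrium q_{Mesa} = q_{Nadir}: the reaction function gives 1.25q_{Nadir} = 24, hence q_{Nadir} = 19.2.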